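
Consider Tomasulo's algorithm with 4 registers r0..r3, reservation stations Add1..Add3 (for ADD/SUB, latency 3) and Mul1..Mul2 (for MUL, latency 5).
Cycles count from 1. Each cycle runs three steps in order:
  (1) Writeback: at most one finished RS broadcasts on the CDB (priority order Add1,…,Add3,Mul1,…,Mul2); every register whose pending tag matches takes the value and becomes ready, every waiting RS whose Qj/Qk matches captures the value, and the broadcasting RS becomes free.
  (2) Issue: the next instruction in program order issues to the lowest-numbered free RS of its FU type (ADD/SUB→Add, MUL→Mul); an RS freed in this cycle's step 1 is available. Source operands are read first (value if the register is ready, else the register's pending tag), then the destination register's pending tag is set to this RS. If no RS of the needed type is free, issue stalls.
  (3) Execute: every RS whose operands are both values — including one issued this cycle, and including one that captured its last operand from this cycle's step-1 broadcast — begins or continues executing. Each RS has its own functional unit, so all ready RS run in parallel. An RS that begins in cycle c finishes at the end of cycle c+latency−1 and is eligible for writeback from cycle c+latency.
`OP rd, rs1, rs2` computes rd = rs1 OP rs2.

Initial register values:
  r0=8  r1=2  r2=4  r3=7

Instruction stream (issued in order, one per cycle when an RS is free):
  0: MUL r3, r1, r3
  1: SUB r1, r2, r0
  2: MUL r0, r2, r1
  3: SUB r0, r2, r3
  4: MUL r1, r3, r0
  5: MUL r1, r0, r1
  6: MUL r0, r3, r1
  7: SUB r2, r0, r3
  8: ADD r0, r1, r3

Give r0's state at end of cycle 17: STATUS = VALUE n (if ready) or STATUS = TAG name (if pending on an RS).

c1: issue MUL r3<-Mul1 | r0:8,r1:2,r2:4,r3:Mul1
c2: issue SUB r1<-Add1 | r0:8,r1:Add1,r2:4,r3:Mul1
c3: issue MUL r0<-Mul2 | r0:Mul2,r1:Add1,r2:4,r3:Mul1
c4: issue SUB r0<-Add2 | r0:Add2,r1:Add1,r2:4,r3:Mul1
c5: CDB Add1=-4; stall | r0:Add2,r1:-4,r2:4,r3:Mul1
c6: CDB Mul1=14; issue MUL r1<-Mul1 | r0:Add2,r1:Mul1,r2:4,r3:14
c7: stall | r0:Add2,r1:Mul1,r2:4,r3:14
c8: stall | r0:Add2,r1:Mul1,r2:4,r3:14
c9: CDB Add2=-10; stall | r0:-10,r1:Mul1,r2:4,r3:14
c10: CDB Mul2=-16; issue MUL r1<-Mul2 | r0:-10,r1:Mul2,r2:4,r3:14
c11: stall | r0:-10,r1:Mul2,r2:4,r3:14
c12: stall | r0:-10,r1:Mul2,r2:4,r3:14
c13: stall | r0:-10,r1:Mul2,r2:4,r3:14
c14: CDB Mul1=-140; issue MUL r0<-Mul1 | r0:Mul1,r1:Mul2,r2:4,r3:14
c15: issue SUB r2<-Add1 | r0:Mul1,r1:Mul2,r2:Add1,r3:14
c16: issue ADD r0<-Add2 | r0:Add2,r1:Mul2,r2:Add1,r3:14
c17: - | r0:Add2,r1:Mul2,r2:Add1,r3:14

STATUS = TAG Add2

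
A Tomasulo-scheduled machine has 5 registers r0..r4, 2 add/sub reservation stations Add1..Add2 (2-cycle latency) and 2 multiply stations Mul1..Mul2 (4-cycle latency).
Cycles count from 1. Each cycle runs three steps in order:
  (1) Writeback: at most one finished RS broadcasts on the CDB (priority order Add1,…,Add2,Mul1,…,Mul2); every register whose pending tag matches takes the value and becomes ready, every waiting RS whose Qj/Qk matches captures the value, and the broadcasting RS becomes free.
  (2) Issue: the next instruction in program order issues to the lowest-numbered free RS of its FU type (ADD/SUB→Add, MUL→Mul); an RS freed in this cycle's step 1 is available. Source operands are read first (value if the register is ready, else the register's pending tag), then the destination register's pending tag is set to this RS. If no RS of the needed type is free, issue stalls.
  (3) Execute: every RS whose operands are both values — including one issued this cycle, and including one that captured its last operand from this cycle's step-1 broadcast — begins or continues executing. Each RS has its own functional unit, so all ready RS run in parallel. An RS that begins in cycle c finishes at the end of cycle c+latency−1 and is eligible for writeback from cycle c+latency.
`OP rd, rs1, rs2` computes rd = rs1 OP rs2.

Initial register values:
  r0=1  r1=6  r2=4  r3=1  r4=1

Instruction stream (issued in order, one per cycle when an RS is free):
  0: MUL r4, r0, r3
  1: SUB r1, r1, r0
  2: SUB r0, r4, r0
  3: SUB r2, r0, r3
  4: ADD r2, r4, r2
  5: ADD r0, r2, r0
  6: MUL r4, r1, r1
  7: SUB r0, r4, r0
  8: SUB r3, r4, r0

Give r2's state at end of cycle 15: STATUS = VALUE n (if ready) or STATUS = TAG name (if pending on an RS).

c1: issue MUL r4<-Mul1 | r0:1,r1:6,r2:4,r3:1,r4:Mul1
c2: issue SUB r1<-Add1 | r0:1,r1:Add1,r2:4,r3:1,r4:Mul1
c3: issue SUB r0<-Add2 | r0:Add2,r1:Add1,r2:4,r3:1,r4:Mul1
c4: CDB Add1=5; issue SUB r2<-Add1 | r0:Add2,r1:5,r2:Add1,r3:1,r4:Mul1
c5: CDB Mul1=1; stall | r0:Add2,r1:5,r2:Add1,r3:1,r4:1
c6: stall | r0:Add2,r1:5,r2:Add1,r3:1,r4:1
c7: CDB Add2=0; issue ADD r2<-Add2 | r0:0,r1:5,r2:Add2,r3:1,r4:1
c8: stall | r0:0,r1:5,r2:Add2,r3:1,r4:1
c9: CDB Add1=-1; issue ADD r0<-Add1 | r0:Add1,r1:5,r2:Add2,r3:1,r4:1
c10: issue MUL r4<-Mul1 | r0:Add1,r1:5,r2:Add2,r3:1,r4:Mul1
c11: CDB Add2=0; issue SUB r0<-Add2 | r0:Add2,r1:5,r2:0,r3:1,r4:Mul1
c12: stall | r0:Add2,r1:5,r2:0,r3:1,r4:Mul1
c13: CDB Add1=0; issue SUB r3<-Add1 | r0:Add2,r1:5,r2:0,r3:Add1,r4:Mul1
c14: CDB Mul1=25 | r0:Add2,r1:5,r2:0,r3:Add1,r4:25
c15: - | r0:Add2,r1:5,r2:0,r3:Add1,r4:25

STATUS = VALUE 0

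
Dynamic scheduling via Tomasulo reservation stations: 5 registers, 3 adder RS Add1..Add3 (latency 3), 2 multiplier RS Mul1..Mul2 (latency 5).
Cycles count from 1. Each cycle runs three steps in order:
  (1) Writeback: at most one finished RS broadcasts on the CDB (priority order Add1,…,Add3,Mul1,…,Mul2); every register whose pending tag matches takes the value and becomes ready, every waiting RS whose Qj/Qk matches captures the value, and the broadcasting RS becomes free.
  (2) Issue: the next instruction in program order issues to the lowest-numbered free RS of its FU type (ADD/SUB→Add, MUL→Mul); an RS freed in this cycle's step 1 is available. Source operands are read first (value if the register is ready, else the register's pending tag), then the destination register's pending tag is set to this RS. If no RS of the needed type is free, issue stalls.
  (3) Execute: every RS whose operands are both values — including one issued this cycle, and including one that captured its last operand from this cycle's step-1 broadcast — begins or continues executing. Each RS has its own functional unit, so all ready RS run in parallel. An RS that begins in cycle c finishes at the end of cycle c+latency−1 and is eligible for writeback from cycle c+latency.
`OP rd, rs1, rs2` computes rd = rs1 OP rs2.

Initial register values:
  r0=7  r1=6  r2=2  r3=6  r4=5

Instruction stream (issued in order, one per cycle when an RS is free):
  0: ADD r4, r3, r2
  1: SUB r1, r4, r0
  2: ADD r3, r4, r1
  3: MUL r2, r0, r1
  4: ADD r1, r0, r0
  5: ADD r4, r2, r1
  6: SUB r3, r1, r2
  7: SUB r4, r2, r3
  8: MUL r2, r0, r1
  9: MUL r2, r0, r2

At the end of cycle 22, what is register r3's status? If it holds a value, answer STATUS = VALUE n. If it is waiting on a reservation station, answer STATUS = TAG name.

cycle 1: issue ADD r4<-Add1 // r0:7,r1:6,r2:2,r3:6,r4:Add1
cycle 2: issue SUB r1<-Add2 // r0:7,r1:Add2,r2:2,r3:6,r4:Add1
cycle 3: issue ADD r3<-Add3 // r0:7,r1:Add2,r2:2,r3:Add3,r4:Add1
cycle 4: CDB Add1=8; issue MUL r2<-Mul1 // r0:7,r1:Add2,r2:Mul1,r3:Add3,r4:8
cycle 5: issue ADD r1<-Add1 // r0:7,r1:Add1,r2:Mul1,r3:Add3,r4:8
cycle 6: stall // r0:7,r1:Add1,r2:Mul1,r3:Add3,r4:8
cycle 7: CDB Add2=1; issue ADD r4<-Add2 // r0:7,r1:Add1,r2:Mul1,r3:Add3,r4:Add2
cycle 8: CDB Add1=14; issue SUB r3<-Add1 // r0:7,r1:14,r2:Mul1,r3:Add1,r4:Add2
cycle 9: stall // r0:7,r1:14,r2:Mul1,r3:Add1,r4:Add2
cycle 10: CDB Add3=9; issue SUB r4<-Add3 // r0:7,r1:14,r2:Mul1,r3:Add1,r4:Add3
cycle 11: issue MUL r2<-Mul2 // r0:7,r1:14,r2:Mul2,r3:Add1,r4:Add3
cycle 12: CDB Mul1=7; issue MUL r2<-Mul1 // r0:7,r1:14,r2:Mul1,r3:Add1,r4:Add3
cycle 13: - // r0:7,r1:14,r2:Mul1,r3:Add1,r4:Add3
cycle 14: - // r0:7,r1:14,r2:Mul1,r3:Add1,r4:Add3
cycle 15: CDB Add1=7 // r0:7,r1:14,r2:Mul1,r3:7,r4:Add3
cycle 16: CDB Add2=21 // r0:7,r1:14,r2:Mul1,r3:7,r4:Add3
cycle 17: CDB Mul2=98 // r0:7,r1:14,r2:Mul1,r3:7,r4:Add3
cycle 18: CDB Add3=0 // r0:7,r1:14,r2:Mul1,r3:7,r4:0
cycle 19: - // r0:7,r1:14,r2:Mul1,r3:7,r4:0
cycle 20: - // r0:7,r1:14,r2:Mul1,r3:7,r4:0
cycle 21: - // r0:7,r1:14,r2:Mul1,r3:7,r4:0
cycle 22: CDB Mul1=686 // r0:7,r1:14,r2:686,r3:7,r4:0

STATUS = VALUE 7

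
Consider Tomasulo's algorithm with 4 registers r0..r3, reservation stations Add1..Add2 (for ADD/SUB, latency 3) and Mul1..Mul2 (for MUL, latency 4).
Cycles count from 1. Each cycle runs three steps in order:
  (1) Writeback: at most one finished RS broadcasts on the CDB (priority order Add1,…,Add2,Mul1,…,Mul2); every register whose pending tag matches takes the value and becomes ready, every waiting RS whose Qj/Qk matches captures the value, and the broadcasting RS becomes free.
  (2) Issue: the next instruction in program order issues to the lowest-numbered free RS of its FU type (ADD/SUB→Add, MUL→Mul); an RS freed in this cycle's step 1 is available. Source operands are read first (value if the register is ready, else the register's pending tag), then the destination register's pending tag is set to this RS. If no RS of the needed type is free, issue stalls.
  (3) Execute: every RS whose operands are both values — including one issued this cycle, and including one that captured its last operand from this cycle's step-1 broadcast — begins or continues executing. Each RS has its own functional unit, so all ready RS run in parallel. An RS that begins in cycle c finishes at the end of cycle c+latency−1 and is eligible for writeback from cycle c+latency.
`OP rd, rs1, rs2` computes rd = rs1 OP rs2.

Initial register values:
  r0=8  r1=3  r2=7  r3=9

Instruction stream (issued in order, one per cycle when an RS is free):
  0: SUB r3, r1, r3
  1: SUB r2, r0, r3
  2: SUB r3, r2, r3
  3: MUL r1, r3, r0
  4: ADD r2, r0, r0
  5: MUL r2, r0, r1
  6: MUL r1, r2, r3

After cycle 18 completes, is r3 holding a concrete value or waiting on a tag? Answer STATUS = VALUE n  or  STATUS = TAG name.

STATUS = VALUE 20

  c1: issue SUB r3<-Add1  regs: r0:8,r1:3,r2:7,r3:Add1
  c2: issue SUB r2<-Add2  regs: r0:8,r1:3,r2:Add2,r3:Add1
  c3: stall  regs: r0:8,r1:3,r2:Add2,r3:Add1
  c4: CDB Add1=-6; issue SUB r3<-Add1  regs: r0:8,r1:3,r2:Add2,r3:Add1
  c5: issue MUL r1<-Mul1  regs: r0:8,r1:Mul1,r2:Add2,r3:Add1
  c6: stall  regs: r0:8,r1:Mul1,r2:Add2,r3:Add1
  c7: CDB Add2=14; issue ADD r2<-Add2  regs: r0:8,r1:Mul1,r2:Add2,r3:Add1
  c8: issue MUL r2<-Mul2  regs: r0:8,r1:Mul1,r2:Mul2,r3:Add1
  c9: stall  regs: r0:8,r1:Mul1,r2:Mul2,r3:Add1
  c10: CDB Add1=20; stall  regs: r0:8,r1:Mul1,r2:Mul2,r3:20
  c11: CDB Add2=16; stall  regs: r0:8,r1:Mul1,r2:Mul2,r3:20
  c12: stall  regs: r0:8,r1:Mul1,r2:Mul2,r3:20
  c13: stall  regs: r0:8,r1:Mul1,r2:Mul2,r3:20
  c14: CDB Mul1=160; issue MUL r1<-Mul1  regs: r0:8,r1:Mul1,r2:Mul2,r3:20
  c15: -  regs: r0:8,r1:Mul1,r2:Mul2,r3:20
  c16: -  regs: r0:8,r1:Mul1,r2:Mul2,r3:20
  c17: -  regs: r0:8,r1:Mul1,r2:Mul2,r3:20
  c18: CDB Mul2=1280  regs: r0:8,r1:Mul1,r2:1280,r3:20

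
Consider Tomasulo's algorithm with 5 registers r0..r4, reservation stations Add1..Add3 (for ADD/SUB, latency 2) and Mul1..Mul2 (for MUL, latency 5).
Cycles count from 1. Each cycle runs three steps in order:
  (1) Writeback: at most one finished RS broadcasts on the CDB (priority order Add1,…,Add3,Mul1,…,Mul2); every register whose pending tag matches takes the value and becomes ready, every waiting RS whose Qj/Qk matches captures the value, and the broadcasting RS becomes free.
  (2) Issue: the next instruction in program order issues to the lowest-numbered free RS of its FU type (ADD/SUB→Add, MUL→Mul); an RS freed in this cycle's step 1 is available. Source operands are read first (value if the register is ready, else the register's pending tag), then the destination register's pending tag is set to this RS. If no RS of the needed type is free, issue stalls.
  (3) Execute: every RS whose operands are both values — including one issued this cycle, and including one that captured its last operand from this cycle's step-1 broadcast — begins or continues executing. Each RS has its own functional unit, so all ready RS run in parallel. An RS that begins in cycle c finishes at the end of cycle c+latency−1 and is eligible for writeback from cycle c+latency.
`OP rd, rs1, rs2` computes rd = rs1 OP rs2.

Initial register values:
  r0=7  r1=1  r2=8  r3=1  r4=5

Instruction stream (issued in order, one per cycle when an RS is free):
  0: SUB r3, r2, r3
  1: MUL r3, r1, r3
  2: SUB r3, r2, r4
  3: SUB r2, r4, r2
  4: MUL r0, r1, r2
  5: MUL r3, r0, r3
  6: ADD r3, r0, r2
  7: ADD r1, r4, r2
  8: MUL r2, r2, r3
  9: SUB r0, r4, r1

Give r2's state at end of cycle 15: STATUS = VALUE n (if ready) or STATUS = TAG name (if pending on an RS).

STATUS = TAG Mul2

c1: issue SUB r3<-Add1 | r0:7,r1:1,r2:8,r3:Add1,r4:5
c2: issue MUL r3<-Mul1 | r0:7,r1:1,r2:8,r3:Mul1,r4:5
c3: CDB Add1=7; issue SUB r3<-Add1 | r0:7,r1:1,r2:8,r3:Add1,r4:5
c4: issue SUB r2<-Add2 | r0:7,r1:1,r2:Add2,r3:Add1,r4:5
c5: CDB Add1=3; issue MUL r0<-Mul2 | r0:Mul2,r1:1,r2:Add2,r3:3,r4:5
c6: CDB Add2=-3; stall | r0:Mul2,r1:1,r2:-3,r3:3,r4:5
c7: stall | r0:Mul2,r1:1,r2:-3,r3:3,r4:5
c8: CDB Mul1=7; issue MUL r3<-Mul1 | r0:Mul2,r1:1,r2:-3,r3:Mul1,r4:5
c9: issue ADD r3<-Add1 | r0:Mul2,r1:1,r2:-3,r3:Add1,r4:5
c10: issue ADD r1<-Add2 | r0:Mul2,r1:Add2,r2:-3,r3:Add1,r4:5
c11: CDB Mul2=-3; issue MUL r2<-Mul2 | r0:-3,r1:Add2,r2:Mul2,r3:Add1,r4:5
c12: CDB Add2=2; issue SUB r0<-Add2 | r0:Add2,r1:2,r2:Mul2,r3:Add1,r4:5
c13: CDB Add1=-6 | r0:Add2,r1:2,r2:Mul2,r3:-6,r4:5
c14: CDB Add2=3 | r0:3,r1:2,r2:Mul2,r3:-6,r4:5
c15: - | r0:3,r1:2,r2:Mul2,r3:-6,r4:5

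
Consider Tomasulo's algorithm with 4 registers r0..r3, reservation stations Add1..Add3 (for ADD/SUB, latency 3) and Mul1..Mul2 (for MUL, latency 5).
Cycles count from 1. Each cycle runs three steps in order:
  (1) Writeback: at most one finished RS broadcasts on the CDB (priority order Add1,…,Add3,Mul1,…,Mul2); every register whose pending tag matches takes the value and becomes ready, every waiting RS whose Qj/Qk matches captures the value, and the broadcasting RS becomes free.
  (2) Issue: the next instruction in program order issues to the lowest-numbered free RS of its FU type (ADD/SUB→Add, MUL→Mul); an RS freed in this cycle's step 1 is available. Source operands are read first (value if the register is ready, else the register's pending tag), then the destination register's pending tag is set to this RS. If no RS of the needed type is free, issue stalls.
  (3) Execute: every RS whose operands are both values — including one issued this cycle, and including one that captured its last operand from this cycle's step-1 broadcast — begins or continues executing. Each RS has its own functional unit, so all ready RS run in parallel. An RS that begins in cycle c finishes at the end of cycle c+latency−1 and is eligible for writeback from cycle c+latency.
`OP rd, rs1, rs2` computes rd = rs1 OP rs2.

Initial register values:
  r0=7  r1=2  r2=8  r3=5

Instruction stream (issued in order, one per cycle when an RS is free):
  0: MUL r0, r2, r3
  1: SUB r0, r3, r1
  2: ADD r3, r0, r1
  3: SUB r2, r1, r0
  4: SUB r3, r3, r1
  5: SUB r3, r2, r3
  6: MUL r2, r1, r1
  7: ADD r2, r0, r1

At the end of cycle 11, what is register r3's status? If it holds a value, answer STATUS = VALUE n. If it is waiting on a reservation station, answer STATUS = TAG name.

STATUS = TAG Add2

  c1: issue MUL r0<-Mul1  regs: r0:Mul1,r1:2,r2:8,r3:5
  c2: issue SUB r0<-Add1  regs: r0:Add1,r1:2,r2:8,r3:5
  c3: issue ADD r3<-Add2  regs: r0:Add1,r1:2,r2:8,r3:Add2
  c4: issue SUB r2<-Add3  regs: r0:Add1,r1:2,r2:Add3,r3:Add2
  c5: CDB Add1=3; issue SUB r3<-Add1  regs: r0:3,r1:2,r2:Add3,r3:Add1
  c6: CDB Mul1=40; stall  regs: r0:3,r1:2,r2:Add3,r3:Add1
  c7: stall  regs: r0:3,r1:2,r2:Add3,r3:Add1
  c8: CDB Add2=5; issue SUB r3<-Add2  regs: r0:3,r1:2,r2:Add3,r3:Add2
  c9: CDB Add3=-1; issue MUL r2<-Mul1  regs: r0:3,r1:2,r2:Mul1,r3:Add2
  c10: issue ADD r2<-Add3  regs: r0:3,r1:2,r2:Add3,r3:Add2
  c11: CDB Add1=3  regs: r0:3,r1:2,r2:Add3,r3:Add2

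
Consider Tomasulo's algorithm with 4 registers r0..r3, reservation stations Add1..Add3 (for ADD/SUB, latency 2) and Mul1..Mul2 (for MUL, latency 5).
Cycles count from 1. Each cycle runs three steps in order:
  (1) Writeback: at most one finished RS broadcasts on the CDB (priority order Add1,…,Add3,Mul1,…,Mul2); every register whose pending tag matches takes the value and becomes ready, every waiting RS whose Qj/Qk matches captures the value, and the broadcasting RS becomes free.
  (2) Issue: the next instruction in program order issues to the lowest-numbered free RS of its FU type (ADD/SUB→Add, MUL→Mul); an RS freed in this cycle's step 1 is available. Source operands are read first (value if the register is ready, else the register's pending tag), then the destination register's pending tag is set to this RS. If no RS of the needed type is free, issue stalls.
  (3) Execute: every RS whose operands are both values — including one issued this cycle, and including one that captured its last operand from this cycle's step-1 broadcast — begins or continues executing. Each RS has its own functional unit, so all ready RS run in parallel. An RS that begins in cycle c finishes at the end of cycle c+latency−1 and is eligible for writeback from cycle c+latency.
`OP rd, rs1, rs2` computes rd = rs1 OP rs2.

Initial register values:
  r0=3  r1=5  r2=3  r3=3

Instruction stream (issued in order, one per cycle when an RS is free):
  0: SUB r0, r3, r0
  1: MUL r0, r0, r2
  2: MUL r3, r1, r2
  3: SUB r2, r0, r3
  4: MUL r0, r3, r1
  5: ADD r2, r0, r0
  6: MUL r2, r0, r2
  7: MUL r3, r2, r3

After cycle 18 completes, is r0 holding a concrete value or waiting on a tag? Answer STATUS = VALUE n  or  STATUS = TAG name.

  c1: issue SUB r0<-Add1  regs: r0:Add1,r1:5,r2:3,r3:3
  c2: issue MUL r0<-Mul1  regs: r0:Mul1,r1:5,r2:3,r3:3
  c3: CDB Add1=0; issue MUL r3<-Mul2  regs: r0:Mul1,r1:5,r2:3,r3:Mul2
  c4: issue SUB r2<-Add1  regs: r0:Mul1,r1:5,r2:Add1,r3:Mul2
  c5: stall  regs: r0:Mul1,r1:5,r2:Add1,r3:Mul2
  c6: stall  regs: r0:Mul1,r1:5,r2:Add1,r3:Mul2
  c7: stall  regs: r0:Mul1,r1:5,r2:Add1,r3:Mul2
  c8: CDB Mul1=0; issue MUL r0<-Mul1  regs: r0:Mul1,r1:5,r2:Add1,r3:Mul2
  c9: CDB Mul2=15; issue ADD r2<-Add2  regs: r0:Mul1,r1:5,r2:Add2,r3:15
  c10: issue MUL r2<-Mul2  regs: r0:Mul1,r1:5,r2:Mul2,r3:15
  c11: CDB Add1=-15; stall  regs: r0:Mul1,r1:5,r2:Mul2,r3:15
  c12: stall  regs: r0:Mul1,r1:5,r2:Mul2,r3:15
  c13: stall  regs: r0:Mul1,r1:5,r2:Mul2,r3:15
  c14: CDB Mul1=75; issue MUL r3<-Mul1  regs: r0:75,r1:5,r2:Mul2,r3:Mul1
  c15: -  regs: r0:75,r1:5,r2:Mul2,r3:Mul1
  c16: CDB Add2=150  regs: r0:75,r1:5,r2:Mul2,r3:Mul1
  c17: -  regs: r0:75,r1:5,r2:Mul2,r3:Mul1
  c18: -  regs: r0:75,r1:5,r2:Mul2,r3:Mul1

STATUS = VALUE 75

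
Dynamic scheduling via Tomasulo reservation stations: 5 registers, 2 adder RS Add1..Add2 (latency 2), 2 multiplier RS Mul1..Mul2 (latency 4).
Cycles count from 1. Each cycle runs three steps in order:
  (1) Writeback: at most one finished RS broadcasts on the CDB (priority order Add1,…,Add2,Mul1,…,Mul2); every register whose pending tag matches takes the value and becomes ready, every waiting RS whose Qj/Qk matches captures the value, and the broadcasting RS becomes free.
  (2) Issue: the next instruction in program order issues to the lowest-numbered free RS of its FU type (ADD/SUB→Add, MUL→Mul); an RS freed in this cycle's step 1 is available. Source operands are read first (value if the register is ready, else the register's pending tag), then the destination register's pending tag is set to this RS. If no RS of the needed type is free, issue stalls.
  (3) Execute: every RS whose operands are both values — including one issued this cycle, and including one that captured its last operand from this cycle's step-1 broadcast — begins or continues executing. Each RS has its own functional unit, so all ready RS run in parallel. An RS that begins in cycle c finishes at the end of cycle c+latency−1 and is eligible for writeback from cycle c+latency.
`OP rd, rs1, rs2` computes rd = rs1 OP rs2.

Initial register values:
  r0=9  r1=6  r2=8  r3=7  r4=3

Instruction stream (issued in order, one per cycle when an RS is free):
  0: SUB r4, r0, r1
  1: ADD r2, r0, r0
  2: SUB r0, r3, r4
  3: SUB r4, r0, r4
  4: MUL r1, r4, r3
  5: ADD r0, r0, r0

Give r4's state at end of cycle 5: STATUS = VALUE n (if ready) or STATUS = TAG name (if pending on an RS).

STATUS = TAG Add2

c1: issue SUB r4<-Add1 | r0:9,r1:6,r2:8,r3:7,r4:Add1
c2: issue ADD r2<-Add2 | r0:9,r1:6,r2:Add2,r3:7,r4:Add1
c3: CDB Add1=3; issue SUB r0<-Add1 | r0:Add1,r1:6,r2:Add2,r3:7,r4:3
c4: CDB Add2=18; issue SUB r4<-Add2 | r0:Add1,r1:6,r2:18,r3:7,r4:Add2
c5: CDB Add1=4; issue MUL r1<-Mul1 | r0:4,r1:Mul1,r2:18,r3:7,r4:Add2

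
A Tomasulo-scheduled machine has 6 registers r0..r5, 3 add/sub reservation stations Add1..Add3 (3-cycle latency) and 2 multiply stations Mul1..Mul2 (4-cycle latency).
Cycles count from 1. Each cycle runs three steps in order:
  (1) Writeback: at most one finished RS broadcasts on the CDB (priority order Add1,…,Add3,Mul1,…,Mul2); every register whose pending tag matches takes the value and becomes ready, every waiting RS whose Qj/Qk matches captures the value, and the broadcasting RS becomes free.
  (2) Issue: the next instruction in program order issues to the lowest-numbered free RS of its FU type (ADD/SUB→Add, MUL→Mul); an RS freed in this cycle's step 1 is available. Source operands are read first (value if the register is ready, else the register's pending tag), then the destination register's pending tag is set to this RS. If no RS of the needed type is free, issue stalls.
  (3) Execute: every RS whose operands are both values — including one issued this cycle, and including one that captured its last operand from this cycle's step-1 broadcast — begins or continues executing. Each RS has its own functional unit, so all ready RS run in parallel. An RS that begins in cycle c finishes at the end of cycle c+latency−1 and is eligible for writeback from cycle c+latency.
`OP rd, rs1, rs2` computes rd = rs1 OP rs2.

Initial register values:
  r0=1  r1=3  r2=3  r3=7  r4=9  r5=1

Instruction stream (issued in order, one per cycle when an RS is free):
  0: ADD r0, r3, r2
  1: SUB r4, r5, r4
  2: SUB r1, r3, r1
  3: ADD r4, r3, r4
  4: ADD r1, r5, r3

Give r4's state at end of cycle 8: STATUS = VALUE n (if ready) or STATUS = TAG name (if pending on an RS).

  c1: issue ADD r0<-Add1  regs: r0:Add1,r1:3,r2:3,r3:7,r4:9,r5:1
  c2: issue SUB r4<-Add2  regs: r0:Add1,r1:3,r2:3,r3:7,r4:Add2,r5:1
  c3: issue SUB r1<-Add3  regs: r0:Add1,r1:Add3,r2:3,r3:7,r4:Add2,r5:1
  c4: CDB Add1=10; issue ADD r4<-Add1  regs: r0:10,r1:Add3,r2:3,r3:7,r4:Add1,r5:1
  c5: CDB Add2=-8; issue ADD r1<-Add2  regs: r0:10,r1:Add2,r2:3,r3:7,r4:Add1,r5:1
  c6: CDB Add3=4  regs: r0:10,r1:Add2,r2:3,r3:7,r4:Add1,r5:1
  c7: -  regs: r0:10,r1:Add2,r2:3,r3:7,r4:Add1,r5:1
  c8: CDB Add1=-1  regs: r0:10,r1:Add2,r2:3,r3:7,r4:-1,r5:1

STATUS = VALUE -1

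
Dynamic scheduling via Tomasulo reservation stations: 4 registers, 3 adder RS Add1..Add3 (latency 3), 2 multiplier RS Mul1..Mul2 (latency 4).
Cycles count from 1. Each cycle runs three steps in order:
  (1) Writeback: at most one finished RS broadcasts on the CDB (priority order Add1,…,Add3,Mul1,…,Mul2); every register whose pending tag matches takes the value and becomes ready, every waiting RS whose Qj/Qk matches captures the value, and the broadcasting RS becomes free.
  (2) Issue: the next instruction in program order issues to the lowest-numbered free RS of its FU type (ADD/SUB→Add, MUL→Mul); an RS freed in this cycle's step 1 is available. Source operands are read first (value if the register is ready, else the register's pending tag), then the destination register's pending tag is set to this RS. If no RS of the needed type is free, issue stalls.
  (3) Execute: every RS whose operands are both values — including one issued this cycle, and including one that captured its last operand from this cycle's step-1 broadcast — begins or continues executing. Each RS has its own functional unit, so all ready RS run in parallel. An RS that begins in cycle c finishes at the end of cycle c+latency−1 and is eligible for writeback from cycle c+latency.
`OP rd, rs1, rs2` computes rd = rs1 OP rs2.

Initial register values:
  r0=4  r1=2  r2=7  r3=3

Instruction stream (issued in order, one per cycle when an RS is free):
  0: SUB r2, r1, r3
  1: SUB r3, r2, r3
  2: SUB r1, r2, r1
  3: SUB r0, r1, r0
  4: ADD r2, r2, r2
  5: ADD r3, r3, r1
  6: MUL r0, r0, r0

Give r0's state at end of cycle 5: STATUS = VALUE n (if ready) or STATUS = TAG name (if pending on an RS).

c1: issue SUB r2<-Add1 | r0:4,r1:2,r2:Add1,r3:3
c2: issue SUB r3<-Add2 | r0:4,r1:2,r2:Add1,r3:Add2
c3: issue SUB r1<-Add3 | r0:4,r1:Add3,r2:Add1,r3:Add2
c4: CDB Add1=-1; issue SUB r0<-Add1 | r0:Add1,r1:Add3,r2:-1,r3:Add2
c5: stall | r0:Add1,r1:Add3,r2:-1,r3:Add2

STATUS = TAG Add1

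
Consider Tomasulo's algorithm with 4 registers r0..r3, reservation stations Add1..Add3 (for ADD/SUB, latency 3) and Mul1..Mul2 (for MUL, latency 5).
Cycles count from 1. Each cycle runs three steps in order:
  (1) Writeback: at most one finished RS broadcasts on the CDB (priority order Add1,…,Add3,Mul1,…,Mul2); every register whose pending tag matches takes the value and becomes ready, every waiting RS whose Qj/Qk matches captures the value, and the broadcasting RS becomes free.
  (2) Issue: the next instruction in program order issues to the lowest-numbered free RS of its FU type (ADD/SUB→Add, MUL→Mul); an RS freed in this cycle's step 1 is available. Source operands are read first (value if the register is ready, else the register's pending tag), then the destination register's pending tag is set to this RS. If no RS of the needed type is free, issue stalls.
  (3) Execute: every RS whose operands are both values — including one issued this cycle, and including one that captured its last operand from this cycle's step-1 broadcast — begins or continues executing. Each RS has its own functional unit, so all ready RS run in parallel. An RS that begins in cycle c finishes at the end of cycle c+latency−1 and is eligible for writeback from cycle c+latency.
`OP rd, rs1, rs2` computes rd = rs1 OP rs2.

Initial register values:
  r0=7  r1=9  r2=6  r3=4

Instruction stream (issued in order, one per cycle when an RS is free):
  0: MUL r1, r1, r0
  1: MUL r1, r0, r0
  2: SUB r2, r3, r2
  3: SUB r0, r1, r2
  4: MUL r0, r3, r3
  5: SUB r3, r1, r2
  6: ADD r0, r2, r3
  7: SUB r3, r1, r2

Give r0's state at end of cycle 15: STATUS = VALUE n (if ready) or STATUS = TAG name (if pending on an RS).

c1: issue MUL r1<-Mul1 | r0:7,r1:Mul1,r2:6,r3:4
c2: issue MUL r1<-Mul2 | r0:7,r1:Mul2,r2:6,r3:4
c3: issue SUB r2<-Add1 | r0:7,r1:Mul2,r2:Add1,r3:4
c4: issue SUB r0<-Add2 | r0:Add2,r1:Mul2,r2:Add1,r3:4
c5: stall | r0:Add2,r1:Mul2,r2:Add1,r3:4
c6: CDB Add1=-2; stall | r0:Add2,r1:Mul2,r2:-2,r3:4
c7: CDB Mul1=63; issue MUL r0<-Mul1 | r0:Mul1,r1:Mul2,r2:-2,r3:4
c8: CDB Mul2=49; issue SUB r3<-Add1 | r0:Mul1,r1:49,r2:-2,r3:Add1
c9: issue ADD r0<-Add3 | r0:Add3,r1:49,r2:-2,r3:Add1
c10: stall | r0:Add3,r1:49,r2:-2,r3:Add1
c11: CDB Add1=51; issue SUB r3<-Add1 | r0:Add3,r1:49,r2:-2,r3:Add1
c12: CDB Add2=51 | r0:Add3,r1:49,r2:-2,r3:Add1
c13: CDB Mul1=16 | r0:Add3,r1:49,r2:-2,r3:Add1
c14: CDB Add1=51 | r0:Add3,r1:49,r2:-2,r3:51
c15: CDB Add3=49 | r0:49,r1:49,r2:-2,r3:51

STATUS = VALUE 49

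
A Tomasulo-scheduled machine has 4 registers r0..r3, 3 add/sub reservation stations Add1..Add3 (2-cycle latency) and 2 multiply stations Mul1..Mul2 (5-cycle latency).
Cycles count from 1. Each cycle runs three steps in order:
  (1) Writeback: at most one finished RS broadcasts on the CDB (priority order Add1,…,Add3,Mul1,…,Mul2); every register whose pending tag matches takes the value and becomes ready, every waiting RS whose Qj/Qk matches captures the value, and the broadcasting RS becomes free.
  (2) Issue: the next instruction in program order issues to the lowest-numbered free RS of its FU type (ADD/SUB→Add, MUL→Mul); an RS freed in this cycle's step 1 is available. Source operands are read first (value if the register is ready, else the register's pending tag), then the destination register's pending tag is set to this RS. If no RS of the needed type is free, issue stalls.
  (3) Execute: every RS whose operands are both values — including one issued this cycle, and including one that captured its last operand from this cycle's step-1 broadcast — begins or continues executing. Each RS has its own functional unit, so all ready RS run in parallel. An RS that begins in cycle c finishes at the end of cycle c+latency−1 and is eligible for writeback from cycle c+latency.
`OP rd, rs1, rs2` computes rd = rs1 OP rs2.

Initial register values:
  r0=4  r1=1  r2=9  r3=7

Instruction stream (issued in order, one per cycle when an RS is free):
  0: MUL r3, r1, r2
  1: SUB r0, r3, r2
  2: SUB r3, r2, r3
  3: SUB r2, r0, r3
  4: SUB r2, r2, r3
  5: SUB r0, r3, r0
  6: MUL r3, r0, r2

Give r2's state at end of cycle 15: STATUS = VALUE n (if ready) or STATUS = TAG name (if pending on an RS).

cycle 1: issue MUL r3<-Mul1 // r0:4,r1:1,r2:9,r3:Mul1
cycle 2: issue SUB r0<-Add1 // r0:Add1,r1:1,r2:9,r3:Mul1
cycle 3: issue SUB r3<-Add2 // r0:Add1,r1:1,r2:9,r3:Add2
cycle 4: issue SUB r2<-Add3 // r0:Add1,r1:1,r2:Add3,r3:Add2
cycle 5: stall // r0:Add1,r1:1,r2:Add3,r3:Add2
cycle 6: CDB Mul1=9; stall // r0:Add1,r1:1,r2:Add3,r3:Add2
cycle 7: stall // r0:Add1,r1:1,r2:Add3,r3:Add2
cycle 8: CDB Add1=0; issue SUB r2<-Add1 // r0:0,r1:1,r2:Add1,r3:Add2
cycle 9: CDB Add2=0; issue SUB r0<-Add2 // r0:Add2,r1:1,r2:Add1,r3:0
cycle 10: issue MUL r3<-Mul1 // r0:Add2,r1:1,r2:Add1,r3:Mul1
cycle 11: CDB Add2=0 // r0:0,r1:1,r2:Add1,r3:Mul1
cycle 12: CDB Add3=0 // r0:0,r1:1,r2:Add1,r3:Mul1
cycle 13: - // r0:0,r1:1,r2:Add1,r3:Mul1
cycle 14: CDB Add1=0 // r0:0,r1:1,r2:0,r3:Mul1
cycle 15: - // r0:0,r1:1,r2:0,r3:Mul1

STATUS = VALUE 0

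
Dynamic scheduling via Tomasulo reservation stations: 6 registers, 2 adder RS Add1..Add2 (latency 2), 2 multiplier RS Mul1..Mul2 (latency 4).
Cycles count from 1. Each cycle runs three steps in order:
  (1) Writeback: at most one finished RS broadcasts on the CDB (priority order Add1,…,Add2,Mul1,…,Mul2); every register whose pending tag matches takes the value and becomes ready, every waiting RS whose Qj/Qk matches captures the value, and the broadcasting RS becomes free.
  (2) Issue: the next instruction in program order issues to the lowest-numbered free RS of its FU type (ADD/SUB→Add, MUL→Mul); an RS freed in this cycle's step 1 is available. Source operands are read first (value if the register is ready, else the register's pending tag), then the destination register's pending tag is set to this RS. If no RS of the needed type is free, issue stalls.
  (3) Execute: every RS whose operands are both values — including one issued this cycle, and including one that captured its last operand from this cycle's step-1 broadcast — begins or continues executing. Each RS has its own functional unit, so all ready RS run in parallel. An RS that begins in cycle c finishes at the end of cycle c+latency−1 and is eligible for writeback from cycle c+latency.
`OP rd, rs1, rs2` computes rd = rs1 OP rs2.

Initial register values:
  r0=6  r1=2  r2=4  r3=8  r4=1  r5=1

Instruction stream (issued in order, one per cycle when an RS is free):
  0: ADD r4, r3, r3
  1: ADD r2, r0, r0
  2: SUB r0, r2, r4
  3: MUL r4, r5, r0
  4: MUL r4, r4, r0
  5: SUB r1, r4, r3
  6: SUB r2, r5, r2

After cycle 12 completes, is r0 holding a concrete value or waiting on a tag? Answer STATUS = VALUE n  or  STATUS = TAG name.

STATUS = VALUE -4

c1: issue ADD r4<-Add1 | r0:6,r1:2,r2:4,r3:8,r4:Add1,r5:1
c2: issue ADD r2<-Add2 | r0:6,r1:2,r2:Add2,r3:8,r4:Add1,r5:1
c3: CDB Add1=16; issue SUB r0<-Add1 | r0:Add1,r1:2,r2:Add2,r3:8,r4:16,r5:1
c4: CDB Add2=12; issue MUL r4<-Mul1 | r0:Add1,r1:2,r2:12,r3:8,r4:Mul1,r5:1
c5: issue MUL r4<-Mul2 | r0:Add1,r1:2,r2:12,r3:8,r4:Mul2,r5:1
c6: CDB Add1=-4; issue SUB r1<-Add1 | r0:-4,r1:Add1,r2:12,r3:8,r4:Mul2,r5:1
c7: issue SUB r2<-Add2 | r0:-4,r1:Add1,r2:Add2,r3:8,r4:Mul2,r5:1
c8: - | r0:-4,r1:Add1,r2:Add2,r3:8,r4:Mul2,r5:1
c9: CDB Add2=-11 | r0:-4,r1:Add1,r2:-11,r3:8,r4:Mul2,r5:1
c10: CDB Mul1=-4 | r0:-4,r1:Add1,r2:-11,r3:8,r4:Mul2,r5:1
c11: - | r0:-4,r1:Add1,r2:-11,r3:8,r4:Mul2,r5:1
c12: - | r0:-4,r1:Add1,r2:-11,r3:8,r4:Mul2,r5:1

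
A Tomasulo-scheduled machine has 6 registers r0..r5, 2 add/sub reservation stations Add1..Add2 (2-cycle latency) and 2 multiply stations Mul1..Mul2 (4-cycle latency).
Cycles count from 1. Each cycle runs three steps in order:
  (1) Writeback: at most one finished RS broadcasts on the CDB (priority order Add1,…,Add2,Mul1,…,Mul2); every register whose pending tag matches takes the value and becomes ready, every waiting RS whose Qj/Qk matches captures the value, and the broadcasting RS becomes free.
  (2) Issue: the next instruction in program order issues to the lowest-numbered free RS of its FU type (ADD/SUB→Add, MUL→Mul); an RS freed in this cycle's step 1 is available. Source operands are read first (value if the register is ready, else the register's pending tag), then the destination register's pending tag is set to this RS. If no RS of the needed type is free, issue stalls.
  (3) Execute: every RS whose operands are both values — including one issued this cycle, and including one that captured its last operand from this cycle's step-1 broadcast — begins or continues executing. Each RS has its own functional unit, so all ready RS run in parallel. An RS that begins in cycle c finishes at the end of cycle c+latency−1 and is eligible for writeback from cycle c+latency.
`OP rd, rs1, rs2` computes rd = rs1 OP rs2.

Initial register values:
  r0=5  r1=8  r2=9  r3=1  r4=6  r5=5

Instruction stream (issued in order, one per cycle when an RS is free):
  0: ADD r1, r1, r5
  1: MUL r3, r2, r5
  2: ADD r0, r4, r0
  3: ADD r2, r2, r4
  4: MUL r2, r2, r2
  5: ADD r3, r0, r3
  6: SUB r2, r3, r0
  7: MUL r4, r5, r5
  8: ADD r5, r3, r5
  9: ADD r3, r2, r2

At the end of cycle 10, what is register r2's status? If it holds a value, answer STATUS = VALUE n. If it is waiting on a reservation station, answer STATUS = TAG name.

  c1: issue ADD r1<-Add1  regs: r0:5,r1:Add1,r2:9,r3:1,r4:6,r5:5
  c2: issue MUL r3<-Mul1  regs: r0:5,r1:Add1,r2:9,r3:Mul1,r4:6,r5:5
  c3: CDB Add1=13; issue ADD r0<-Add1  regs: r0:Add1,r1:13,r2:9,r3:Mul1,r4:6,r5:5
  c4: issue ADD r2<-Add2  regs: r0:Add1,r1:13,r2:Add2,r3:Mul1,r4:6,r5:5
  c5: CDB Add1=11; issue MUL r2<-Mul2  regs: r0:11,r1:13,r2:Mul2,r3:Mul1,r4:6,r5:5
  c6: CDB Add2=15; issue ADD r3<-Add1  regs: r0:11,r1:13,r2:Mul2,r3:Add1,r4:6,r5:5
  c7: CDB Mul1=45; issue SUB r2<-Add2  regs: r0:11,r1:13,r2:Add2,r3:Add1,r4:6,r5:5
  c8: issue MUL r4<-Mul1  regs: r0:11,r1:13,r2:Add2,r3:Add1,r4:Mul1,r5:5
  c9: CDB Add1=56; issue ADD r5<-Add1  regs: r0:11,r1:13,r2:Add2,r3:56,r4:Mul1,r5:Add1
  c10: CDB Mul2=225; stall  regs: r0:11,r1:13,r2:Add2,r3:56,r4:Mul1,r5:Add1

STATUS = TAG Add2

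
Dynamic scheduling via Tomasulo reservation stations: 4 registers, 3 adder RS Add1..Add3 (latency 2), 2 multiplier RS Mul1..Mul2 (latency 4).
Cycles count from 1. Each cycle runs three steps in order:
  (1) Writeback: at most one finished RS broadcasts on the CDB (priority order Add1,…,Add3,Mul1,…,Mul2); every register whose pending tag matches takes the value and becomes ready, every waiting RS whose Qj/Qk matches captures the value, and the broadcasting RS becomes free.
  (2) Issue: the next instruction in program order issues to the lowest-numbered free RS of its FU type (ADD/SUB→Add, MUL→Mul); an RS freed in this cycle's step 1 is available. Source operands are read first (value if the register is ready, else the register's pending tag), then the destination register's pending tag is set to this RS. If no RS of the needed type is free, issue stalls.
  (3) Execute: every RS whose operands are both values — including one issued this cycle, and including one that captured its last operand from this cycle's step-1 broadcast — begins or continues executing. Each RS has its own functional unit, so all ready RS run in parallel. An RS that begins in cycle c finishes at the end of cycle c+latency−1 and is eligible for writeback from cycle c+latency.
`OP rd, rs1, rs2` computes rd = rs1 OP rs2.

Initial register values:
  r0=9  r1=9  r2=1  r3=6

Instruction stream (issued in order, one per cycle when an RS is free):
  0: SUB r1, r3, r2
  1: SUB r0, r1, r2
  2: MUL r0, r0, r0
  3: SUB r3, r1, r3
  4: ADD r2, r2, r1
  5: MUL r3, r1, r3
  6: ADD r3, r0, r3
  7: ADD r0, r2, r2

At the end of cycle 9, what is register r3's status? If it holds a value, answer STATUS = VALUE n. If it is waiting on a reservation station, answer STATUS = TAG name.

STATUS = TAG Add1

  c1: issue SUB r1<-Add1  regs: r0:9,r1:Add1,r2:1,r3:6
  c2: issue SUB r0<-Add2  regs: r0:Add2,r1:Add1,r2:1,r3:6
  c3: CDB Add1=5; issue MUL r0<-Mul1  regs: r0:Mul1,r1:5,r2:1,r3:6
  c4: issue SUB r3<-Add1  regs: r0:Mul1,r1:5,r2:1,r3:Add1
  c5: CDB Add2=4; issue ADD r2<-Add2  regs: r0:Mul1,r1:5,r2:Add2,r3:Add1
  c6: CDB Add1=-1; issue MUL r3<-Mul2  regs: r0:Mul1,r1:5,r2:Add2,r3:Mul2
  c7: CDB Add2=6; issue ADD r3<-Add1  regs: r0:Mul1,r1:5,r2:6,r3:Add1
  c8: issue ADD r0<-Add2  regs: r0:Add2,r1:5,r2:6,r3:Add1
  c9: CDB Mul1=16  regs: r0:Add2,r1:5,r2:6,r3:Add1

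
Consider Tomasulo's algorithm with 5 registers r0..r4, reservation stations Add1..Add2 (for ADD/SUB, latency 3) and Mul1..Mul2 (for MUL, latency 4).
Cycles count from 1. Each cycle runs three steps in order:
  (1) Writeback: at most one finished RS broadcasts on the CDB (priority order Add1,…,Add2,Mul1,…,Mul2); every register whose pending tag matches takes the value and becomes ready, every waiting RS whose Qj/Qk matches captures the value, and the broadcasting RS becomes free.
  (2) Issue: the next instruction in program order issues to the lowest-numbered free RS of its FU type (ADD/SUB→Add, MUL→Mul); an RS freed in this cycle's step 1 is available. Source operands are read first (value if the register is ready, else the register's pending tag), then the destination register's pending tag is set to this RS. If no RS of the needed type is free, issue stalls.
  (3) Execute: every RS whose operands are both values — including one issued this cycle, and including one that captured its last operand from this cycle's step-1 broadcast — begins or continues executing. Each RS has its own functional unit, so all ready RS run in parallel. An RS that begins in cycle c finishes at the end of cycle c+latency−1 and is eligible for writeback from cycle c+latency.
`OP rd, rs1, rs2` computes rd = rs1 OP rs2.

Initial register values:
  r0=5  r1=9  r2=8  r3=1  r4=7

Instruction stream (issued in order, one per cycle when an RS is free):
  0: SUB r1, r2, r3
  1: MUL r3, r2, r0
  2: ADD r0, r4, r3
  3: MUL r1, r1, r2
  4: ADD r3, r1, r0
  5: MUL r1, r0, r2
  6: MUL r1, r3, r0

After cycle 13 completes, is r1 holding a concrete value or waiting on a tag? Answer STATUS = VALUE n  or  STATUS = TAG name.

STATUS = TAG Mul2

cycle 1: issue SUB r1<-Add1 // r0:5,r1:Add1,r2:8,r3:1,r4:7
cycle 2: issue MUL r3<-Mul1 // r0:5,r1:Add1,r2:8,r3:Mul1,r4:7
cycle 3: issue ADD r0<-Add2 // r0:Add2,r1:Add1,r2:8,r3:Mul1,r4:7
cycle 4: CDB Add1=7; issue MUL r1<-Mul2 // r0:Add2,r1:Mul2,r2:8,r3:Mul1,r4:7
cycle 5: issue ADD r3<-Add1 // r0:Add2,r1:Mul2,r2:8,r3:Add1,r4:7
cycle 6: CDB Mul1=40; issue MUL r1<-Mul1 // r0:Add2,r1:Mul1,r2:8,r3:Add1,r4:7
cycle 7: stall // r0:Add2,r1:Mul1,r2:8,r3:Add1,r4:7
cycle 8: CDB Mul2=56; issue MUL r1<-Mul2 // r0:Add2,r1:Mul2,r2:8,r3:Add1,r4:7
cycle 9: CDB Add2=47 // r0:47,r1:Mul2,r2:8,r3:Add1,r4:7
cycle 10: - // r0:47,r1:Mul2,r2:8,r3:Add1,r4:7
cycle 11: - // r0:47,r1:Mul2,r2:8,r3:Add1,r4:7
cycle 12: CDB Add1=103 // r0:47,r1:Mul2,r2:8,r3:103,r4:7
cycle 13: CDB Mul1=376 // r0:47,r1:Mul2,r2:8,r3:103,r4:7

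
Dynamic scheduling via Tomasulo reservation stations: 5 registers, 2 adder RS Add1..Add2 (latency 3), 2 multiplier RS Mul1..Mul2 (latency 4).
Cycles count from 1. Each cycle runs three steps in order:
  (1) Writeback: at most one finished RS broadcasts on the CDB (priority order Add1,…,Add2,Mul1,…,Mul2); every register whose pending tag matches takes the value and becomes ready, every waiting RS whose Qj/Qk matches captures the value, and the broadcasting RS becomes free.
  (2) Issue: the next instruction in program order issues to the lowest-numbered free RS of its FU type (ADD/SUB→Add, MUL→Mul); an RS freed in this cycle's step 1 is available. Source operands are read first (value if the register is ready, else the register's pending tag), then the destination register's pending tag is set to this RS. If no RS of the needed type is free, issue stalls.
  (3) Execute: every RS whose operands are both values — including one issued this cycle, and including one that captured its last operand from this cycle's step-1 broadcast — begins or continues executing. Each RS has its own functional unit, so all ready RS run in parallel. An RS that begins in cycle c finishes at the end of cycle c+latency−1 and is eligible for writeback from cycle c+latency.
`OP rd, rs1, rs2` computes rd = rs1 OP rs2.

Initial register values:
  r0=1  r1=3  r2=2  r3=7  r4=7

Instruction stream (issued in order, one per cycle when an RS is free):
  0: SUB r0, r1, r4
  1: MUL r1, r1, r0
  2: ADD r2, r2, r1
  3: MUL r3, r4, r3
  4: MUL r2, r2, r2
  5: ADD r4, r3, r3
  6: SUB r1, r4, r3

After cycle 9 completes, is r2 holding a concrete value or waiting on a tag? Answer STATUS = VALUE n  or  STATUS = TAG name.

  c1: issue SUB r0<-Add1  regs: r0:Add1,r1:3,r2:2,r3:7,r4:7
  c2: issue MUL r1<-Mul1  regs: r0:Add1,r1:Mul1,r2:2,r3:7,r4:7
  c3: issue ADD r2<-Add2  regs: r0:Add1,r1:Mul1,r2:Add2,r3:7,r4:7
  c4: CDB Add1=-4; issue MUL r3<-Mul2  regs: r0:-4,r1:Mul1,r2:Add2,r3:Mul2,r4:7
  c5: stall  regs: r0:-4,r1:Mul1,r2:Add2,r3:Mul2,r4:7
  c6: stall  regs: r0:-4,r1:Mul1,r2:Add2,r3:Mul2,r4:7
  c7: stall  regs: r0:-4,r1:Mul1,r2:Add2,r3:Mul2,r4:7
  c8: CDB Mul1=-12; issue MUL r2<-Mul1  regs: r0:-4,r1:-12,r2:Mul1,r3:Mul2,r4:7
  c9: CDB Mul2=49; issue ADD r4<-Add1  regs: r0:-4,r1:-12,r2:Mul1,r3:49,r4:Add1

STATUS = TAG Mul1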